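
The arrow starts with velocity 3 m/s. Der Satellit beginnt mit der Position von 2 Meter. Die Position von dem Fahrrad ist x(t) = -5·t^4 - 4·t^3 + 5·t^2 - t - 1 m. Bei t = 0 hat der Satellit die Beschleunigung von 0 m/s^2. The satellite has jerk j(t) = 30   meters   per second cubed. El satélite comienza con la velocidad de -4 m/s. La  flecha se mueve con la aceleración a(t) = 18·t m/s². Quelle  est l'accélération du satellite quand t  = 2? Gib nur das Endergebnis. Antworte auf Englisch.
a(2) = 60.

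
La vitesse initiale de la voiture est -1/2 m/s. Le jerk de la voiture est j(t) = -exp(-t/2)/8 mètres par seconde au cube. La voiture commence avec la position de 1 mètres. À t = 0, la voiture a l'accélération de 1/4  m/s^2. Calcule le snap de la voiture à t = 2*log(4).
En partant du jerk j(t) = -exp(-t/2)/8, nous prenons 1 dérivée. En prenant d/dt de j(t), nous trouvons s(t) = exp(-t/2)/16. De l'équation du snap s(t) = exp(-t/2)/16, nous substituons t = 2*log(4) pour obtenir s = 1/64.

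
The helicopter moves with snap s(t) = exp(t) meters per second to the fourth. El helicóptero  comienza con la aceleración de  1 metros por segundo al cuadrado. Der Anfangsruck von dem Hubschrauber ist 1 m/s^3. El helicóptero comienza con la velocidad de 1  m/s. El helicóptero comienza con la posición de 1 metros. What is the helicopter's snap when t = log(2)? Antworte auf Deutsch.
Mit s(t) = exp(t) und Einsetzen von t = log(2), finden wir s = 2.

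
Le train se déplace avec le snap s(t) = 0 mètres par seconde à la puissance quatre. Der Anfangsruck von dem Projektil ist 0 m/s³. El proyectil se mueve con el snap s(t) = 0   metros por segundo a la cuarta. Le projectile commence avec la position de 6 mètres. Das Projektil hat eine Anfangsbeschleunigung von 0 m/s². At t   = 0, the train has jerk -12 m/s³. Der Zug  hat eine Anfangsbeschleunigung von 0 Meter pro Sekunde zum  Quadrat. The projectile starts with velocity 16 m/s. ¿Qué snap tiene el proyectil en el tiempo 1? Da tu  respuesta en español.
De la ecuación del snap s(t) = 0, sustituimos t = 1 para obtener s = 0.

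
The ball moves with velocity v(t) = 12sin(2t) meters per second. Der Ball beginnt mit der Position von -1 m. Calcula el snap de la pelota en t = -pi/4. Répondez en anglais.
To solve this, we need to take 3 derivatives of our velocity equation v(t) = 12·sin(2·t). Taking d/dt of v(t), we find a(t) = 24·cos(2·t). The derivative of acceleration gives jerk: j(t) = -48·sin(2·t). The derivative of jerk gives snap: s(t) = -96·cos(2·t). Using s(t) = -96·cos(2·t) and substituting t = -pi/4, we find s = 0.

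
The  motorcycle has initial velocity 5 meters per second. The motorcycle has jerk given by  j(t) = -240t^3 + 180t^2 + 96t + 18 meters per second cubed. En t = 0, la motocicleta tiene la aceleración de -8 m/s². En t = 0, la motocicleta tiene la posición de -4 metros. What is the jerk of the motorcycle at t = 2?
From the given jerk equation j(t) = -240·t^3 + 180·t^2 + 96·t + 18, we substitute t = 2 to get j = -990.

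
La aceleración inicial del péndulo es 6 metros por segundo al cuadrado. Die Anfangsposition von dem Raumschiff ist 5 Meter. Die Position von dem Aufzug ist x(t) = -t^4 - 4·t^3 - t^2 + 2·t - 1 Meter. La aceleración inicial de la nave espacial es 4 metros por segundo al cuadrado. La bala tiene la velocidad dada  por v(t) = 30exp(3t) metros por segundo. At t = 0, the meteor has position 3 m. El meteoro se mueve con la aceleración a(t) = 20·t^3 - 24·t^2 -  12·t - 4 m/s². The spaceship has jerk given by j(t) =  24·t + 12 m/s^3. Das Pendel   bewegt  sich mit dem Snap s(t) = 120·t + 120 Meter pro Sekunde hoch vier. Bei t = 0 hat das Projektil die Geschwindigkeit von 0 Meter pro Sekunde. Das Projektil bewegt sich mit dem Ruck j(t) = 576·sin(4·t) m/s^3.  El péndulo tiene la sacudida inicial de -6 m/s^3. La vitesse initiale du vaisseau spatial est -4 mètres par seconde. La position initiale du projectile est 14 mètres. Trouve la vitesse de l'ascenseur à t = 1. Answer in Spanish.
Partiendo de la posición x(t) = -t^4 - 4·t^3 - t^2 + 2·t - 1, tomamos 1 derivada. La derivada de la posición da la velocidad: v(t) = -4·t^3 - 12·t^2 - 2·t + 2. Usando v(t) = -4·t^3 - 12·t^2 - 2·t + 2 y sustituyendo t = 1, encontramos v = -16.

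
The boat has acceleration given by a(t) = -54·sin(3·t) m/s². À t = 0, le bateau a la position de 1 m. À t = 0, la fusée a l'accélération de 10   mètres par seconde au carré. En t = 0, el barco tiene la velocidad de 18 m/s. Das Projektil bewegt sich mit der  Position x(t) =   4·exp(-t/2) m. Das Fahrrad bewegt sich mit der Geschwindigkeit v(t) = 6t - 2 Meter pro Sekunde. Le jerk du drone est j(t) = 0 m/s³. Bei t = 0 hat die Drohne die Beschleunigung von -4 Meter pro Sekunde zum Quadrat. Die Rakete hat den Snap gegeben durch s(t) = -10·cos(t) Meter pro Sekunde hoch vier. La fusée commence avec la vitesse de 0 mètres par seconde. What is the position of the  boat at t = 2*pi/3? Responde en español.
Necesitamos integrar nuestra ecuación de la aceleración a(t) = -54·sin(3·t) 2 veces. Tomando ∫a(t)dt y aplicando v(0) = 18, encontramos v(t) = 18·cos(3·t). La integral de la velocidad, con x(0) = 1, da la posición: x(t) = 6·sin(3·t) + 1. De la ecuación de la posición x(t) = 6·sin(3·t) + 1, sustituimos t = 2*pi/3 para obtener x = 1.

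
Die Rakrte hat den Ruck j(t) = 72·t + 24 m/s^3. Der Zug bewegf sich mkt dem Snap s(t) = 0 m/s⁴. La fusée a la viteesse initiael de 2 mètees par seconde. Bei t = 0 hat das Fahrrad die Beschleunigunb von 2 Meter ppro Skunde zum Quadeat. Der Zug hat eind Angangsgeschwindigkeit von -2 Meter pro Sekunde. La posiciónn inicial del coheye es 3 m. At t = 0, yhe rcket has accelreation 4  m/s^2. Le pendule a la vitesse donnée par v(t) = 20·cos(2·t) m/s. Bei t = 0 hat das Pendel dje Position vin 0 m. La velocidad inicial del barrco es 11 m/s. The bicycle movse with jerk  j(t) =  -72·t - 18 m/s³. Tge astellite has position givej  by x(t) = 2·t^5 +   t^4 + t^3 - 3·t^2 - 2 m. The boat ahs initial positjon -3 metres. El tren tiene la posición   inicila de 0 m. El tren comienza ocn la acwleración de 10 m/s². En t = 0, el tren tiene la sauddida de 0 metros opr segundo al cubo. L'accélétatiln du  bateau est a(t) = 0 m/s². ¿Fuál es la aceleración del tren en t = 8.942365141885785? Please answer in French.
En partant du snap s(t) = 0, nous prenons 2 intégrales. La primitive du snap, avec j(0) = 0, donne le jerk: j(t) = 0. L'intégrale du jerk est l'accélération. En utilisant a(0) = 10, nous obtenons a(t) = 10. De l'équation de l'accélération a(t) = 10, nous substituons t = 8.942365141885785 pour obtenir a = 10.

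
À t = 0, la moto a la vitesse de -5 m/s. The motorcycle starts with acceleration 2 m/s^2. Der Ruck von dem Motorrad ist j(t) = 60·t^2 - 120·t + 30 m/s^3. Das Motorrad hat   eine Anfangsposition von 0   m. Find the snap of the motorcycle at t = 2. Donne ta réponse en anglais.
To solve this, we need to take 1 derivative of our jerk equation j(t) = 60·t^2 - 120·t + 30. Differentiating jerk, we get snap: s(t) = 120·t - 120. We have snap s(t) = 120·t - 120. Substituting t = 2: s(2) = 120.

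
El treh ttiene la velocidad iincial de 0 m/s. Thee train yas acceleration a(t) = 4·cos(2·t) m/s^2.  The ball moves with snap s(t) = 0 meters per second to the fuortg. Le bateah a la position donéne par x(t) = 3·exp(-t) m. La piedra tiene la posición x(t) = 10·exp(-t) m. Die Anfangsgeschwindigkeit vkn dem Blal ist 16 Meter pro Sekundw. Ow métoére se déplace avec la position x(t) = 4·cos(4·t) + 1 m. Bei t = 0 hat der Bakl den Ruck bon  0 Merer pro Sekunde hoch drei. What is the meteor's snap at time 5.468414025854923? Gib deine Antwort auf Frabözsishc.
Pour résoudre ceci, nous devons prendre 4 dérivées de notre équation de la position x(t) = 4·cos(4·t) + 1. En prenant d/dt de x(t), nous trouvons v(t) = -16·sin(4·t). En prenant d/dt de v(t), nous trouvons a(t) = -64·cos(4·t). La dérivée de l'accélération donne le jerk: j(t) = 256·sin(4·t). En prenant d/dt de j(t), nous trouvons s(t) = 1024·cos(4·t). En utilisant s(t) = 1024·cos(4·t) et en substituant t = 5.468414025854923, nous trouvons s = -1016.94023275212.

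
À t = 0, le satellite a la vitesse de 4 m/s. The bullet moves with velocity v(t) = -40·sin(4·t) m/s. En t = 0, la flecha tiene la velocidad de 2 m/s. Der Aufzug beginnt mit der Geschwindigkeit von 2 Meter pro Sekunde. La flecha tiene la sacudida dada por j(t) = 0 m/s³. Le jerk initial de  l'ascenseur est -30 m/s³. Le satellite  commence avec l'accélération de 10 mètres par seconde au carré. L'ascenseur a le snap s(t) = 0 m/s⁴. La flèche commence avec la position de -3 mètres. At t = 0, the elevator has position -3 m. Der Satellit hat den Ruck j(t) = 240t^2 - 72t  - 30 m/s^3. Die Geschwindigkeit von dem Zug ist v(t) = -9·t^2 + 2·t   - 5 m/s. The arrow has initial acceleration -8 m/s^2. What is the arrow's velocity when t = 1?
To find the answer, we compute 2 antiderivatives of j(t) = 0. Integrating jerk and using the initial condition a(0) = -8, we get a(t) = -8. The antiderivative of acceleration is velocity. Using v(0) = 2, we get v(t) = 2 - 8·t. From the given velocity equation v(t) = 2 - 8·t, we substitute t = 1 to get v = -6.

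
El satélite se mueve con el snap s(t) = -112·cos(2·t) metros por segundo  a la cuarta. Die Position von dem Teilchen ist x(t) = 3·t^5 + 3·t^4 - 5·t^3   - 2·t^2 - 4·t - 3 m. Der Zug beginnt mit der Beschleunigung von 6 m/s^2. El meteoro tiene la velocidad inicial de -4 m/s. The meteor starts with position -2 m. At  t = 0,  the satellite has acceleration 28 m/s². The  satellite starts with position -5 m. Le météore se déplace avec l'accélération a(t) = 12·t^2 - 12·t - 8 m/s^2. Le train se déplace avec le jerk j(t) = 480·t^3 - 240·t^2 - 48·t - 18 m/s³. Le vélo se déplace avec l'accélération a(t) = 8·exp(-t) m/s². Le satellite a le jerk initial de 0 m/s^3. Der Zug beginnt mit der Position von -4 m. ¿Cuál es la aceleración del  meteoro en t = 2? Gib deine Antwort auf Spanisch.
Usando a(t) = 12·t^2 - 12·t - 8 y sustituyendo t = 2, encontramos a = 16.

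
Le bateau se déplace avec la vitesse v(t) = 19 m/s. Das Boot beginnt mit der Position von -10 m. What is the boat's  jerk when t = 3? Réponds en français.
En partant de la vitesse v(t) = 19, nous prenons 2 dérivées. En prenant d/dt de v(t), nous trouvons a(t) = 0. La dérivée de l'accélération donne le jerk: j(t) = 0. Nous avons le jerk j(t) = 0. En substituant t = 3: j(3) = 0.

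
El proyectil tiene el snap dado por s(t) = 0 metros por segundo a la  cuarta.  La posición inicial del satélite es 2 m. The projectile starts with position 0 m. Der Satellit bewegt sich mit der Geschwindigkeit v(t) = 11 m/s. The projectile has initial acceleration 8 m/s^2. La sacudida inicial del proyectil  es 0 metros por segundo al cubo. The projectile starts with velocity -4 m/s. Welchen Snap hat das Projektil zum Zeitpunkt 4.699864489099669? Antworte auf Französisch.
De l'équation du snap s(t) = 0, nous substituons t = 4.699864489099669 pour obtenir s = 0.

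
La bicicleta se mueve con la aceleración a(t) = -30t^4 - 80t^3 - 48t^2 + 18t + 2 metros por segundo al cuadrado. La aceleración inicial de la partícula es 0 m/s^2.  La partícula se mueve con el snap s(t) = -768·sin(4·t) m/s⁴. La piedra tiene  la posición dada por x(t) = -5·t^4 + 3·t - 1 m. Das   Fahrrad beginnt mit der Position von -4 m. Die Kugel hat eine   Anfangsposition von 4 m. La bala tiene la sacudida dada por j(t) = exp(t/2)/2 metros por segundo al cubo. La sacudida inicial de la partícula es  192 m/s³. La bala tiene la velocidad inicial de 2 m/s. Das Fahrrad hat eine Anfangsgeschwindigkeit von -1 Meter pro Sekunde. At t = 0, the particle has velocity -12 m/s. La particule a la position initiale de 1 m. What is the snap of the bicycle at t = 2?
Starting from acceleration a(t) = -30·t^4 - 80·t^3 - 48·t^2 + 18·t + 2, we take 2 derivatives. Taking d/dt of a(t), we find j(t) = -120·t^3 - 240·t^2 - 96·t + 18. Differentiating jerk, we get snap: s(t) = -360·t^2 - 480·t - 96. We have snap s(t) = -360·t^2 - 480·t - 96. Substituting t = 2: s(2) = -2496.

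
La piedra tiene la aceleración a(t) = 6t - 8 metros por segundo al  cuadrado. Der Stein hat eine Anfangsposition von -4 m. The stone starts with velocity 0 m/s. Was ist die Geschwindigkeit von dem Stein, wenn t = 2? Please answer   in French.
Nous devons intégrer notre équation de l'accélération a(t) = 6·t - 8 1 fois. En intégrant l'accélération et en utilisant la condition initiale v(0) = 0, nous obtenons v(t) = t·(3·t - 8). En utilisant v(t) = t·(3·t - 8) et en substituant t = 2, nous trouvons v = -4.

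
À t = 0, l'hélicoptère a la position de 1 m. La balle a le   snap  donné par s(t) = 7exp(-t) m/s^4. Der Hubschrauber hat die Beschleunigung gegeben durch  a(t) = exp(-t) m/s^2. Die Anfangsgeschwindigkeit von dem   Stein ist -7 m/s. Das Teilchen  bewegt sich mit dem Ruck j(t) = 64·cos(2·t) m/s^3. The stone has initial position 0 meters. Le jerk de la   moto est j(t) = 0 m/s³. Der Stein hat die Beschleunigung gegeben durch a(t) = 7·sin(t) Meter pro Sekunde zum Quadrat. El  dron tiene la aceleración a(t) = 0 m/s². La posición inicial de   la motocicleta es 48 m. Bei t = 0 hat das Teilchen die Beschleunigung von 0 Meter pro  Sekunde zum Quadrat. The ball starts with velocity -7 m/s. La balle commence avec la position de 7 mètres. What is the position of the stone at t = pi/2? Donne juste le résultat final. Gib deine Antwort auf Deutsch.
Die Antwort ist -7.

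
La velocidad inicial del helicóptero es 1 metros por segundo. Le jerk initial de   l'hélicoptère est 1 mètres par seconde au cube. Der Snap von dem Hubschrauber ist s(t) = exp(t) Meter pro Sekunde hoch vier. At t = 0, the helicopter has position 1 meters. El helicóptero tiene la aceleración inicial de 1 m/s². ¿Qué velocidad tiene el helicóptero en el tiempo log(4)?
Debemos encontrar la integral de nuestra ecuación del snap s(t) = exp(t) 3 veces. La integral del snap, con j(0) = 1, da la sacudida: j(t) = exp(t). Tomando ∫j(t)dt y aplicando a(0) = 1, encontramos a(t) = exp(t). La antiderivada de la aceleración es la velocidad. Usando v(0) = 1, obtenemos v(t) = exp(t). De la ecuación de la velocidad v(t) = exp(t), sustituimos t = log(4) para obtener v = 4.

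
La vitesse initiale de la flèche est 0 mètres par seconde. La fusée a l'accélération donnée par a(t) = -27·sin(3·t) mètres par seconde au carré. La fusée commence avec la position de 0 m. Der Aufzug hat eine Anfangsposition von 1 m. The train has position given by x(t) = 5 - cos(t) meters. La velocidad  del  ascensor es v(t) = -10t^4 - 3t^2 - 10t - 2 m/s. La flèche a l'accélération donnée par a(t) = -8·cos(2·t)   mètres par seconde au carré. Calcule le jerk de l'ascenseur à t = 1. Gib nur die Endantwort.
La réponse est -126.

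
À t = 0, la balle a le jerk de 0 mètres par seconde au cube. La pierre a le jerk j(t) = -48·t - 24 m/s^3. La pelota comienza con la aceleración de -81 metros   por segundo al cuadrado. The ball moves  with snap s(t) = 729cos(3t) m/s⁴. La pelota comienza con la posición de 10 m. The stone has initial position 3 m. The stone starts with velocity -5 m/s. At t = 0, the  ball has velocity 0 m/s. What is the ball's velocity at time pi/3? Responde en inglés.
We must find the integral of our snap equation s(t) = 729·cos(3·t) 3 times. Taking ∫s(t)dt and applying j(0) = 0, we find j(t) = 243·sin(3·t). Taking ∫j(t)dt and applying a(0) = -81, we find a(t) = -81·cos(3·t). The antiderivative of acceleration, with v(0) = 0, gives velocity: v(t) = -27·sin(3·t). From the given velocity equation v(t) = -27·sin(3·t), we substitute t = pi/3 to get v = 0.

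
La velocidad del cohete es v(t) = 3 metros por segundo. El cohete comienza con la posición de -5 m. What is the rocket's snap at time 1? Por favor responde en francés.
Nous devons dériver notre équation de la vitesse v(t) = 3 3 fois. En dérivant la vitesse, nous obtenons l'accélération: a(t) = 0. En dérivant l'accélération, nous obtenons le jerk: j(t) = 0. La dérivée du jerk donne le snap: s(t) = 0. En utilisant s(t) = 0 et en substituant t = 1, nous trouvons s = 0.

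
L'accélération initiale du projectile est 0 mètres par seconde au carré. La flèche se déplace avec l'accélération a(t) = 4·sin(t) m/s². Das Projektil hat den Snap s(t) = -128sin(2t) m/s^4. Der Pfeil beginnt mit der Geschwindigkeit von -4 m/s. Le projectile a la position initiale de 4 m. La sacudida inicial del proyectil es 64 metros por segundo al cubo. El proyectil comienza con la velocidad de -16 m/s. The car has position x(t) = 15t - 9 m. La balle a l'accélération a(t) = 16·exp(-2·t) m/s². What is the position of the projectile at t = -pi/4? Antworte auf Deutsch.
Um dies zu lösen, müssen wir 4 Integrale unserer Gleichung für den Snap s(t) = -128·sin(2·t) finden. Die Stammfunktion von dem Snap, mit j(0) = 64, ergibt den Ruck: j(t) = 64·cos(2·t). Die Stammfunktion von dem Ruck ist die Beschleunigung. Mit a(0) = 0 erhalten wir a(t) = 32·sin(2·t). Die Stammfunktion von der Beschleunigung ist die Geschwindigkeit. Mit v(0) = -16 erhalten wir v(t) = -16·cos(2·t). Durch Integration von der Geschwindigkeit und Verwendung der Anfangsbedingung x(0) = 4, erhalten wir x(t) = 4 - 8·sin(2·t). Wir haben die Position x(t) = 4 - 8·sin(2·t). Durch Einsetzen von t = -pi/4: x(-pi/4) = 12.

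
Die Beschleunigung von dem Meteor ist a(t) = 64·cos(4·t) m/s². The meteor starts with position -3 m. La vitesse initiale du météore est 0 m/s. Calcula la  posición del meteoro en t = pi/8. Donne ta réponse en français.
Pour résoudre ceci, nous devons prendre 2 intégrales de notre équation de l'accélération a(t) = 64·cos(4·t). En intégrant l'accélération et en utilisant la condition initiale v(0) = 0, nous obtenons v(t) = 16·sin(4·t). En prenant ∫v(t)dt et en appliquant x(0) = -3, nous trouvons x(t) = 1 - 4·cos(4·t). En utilisant x(t) = 1 - 4·cos(4·t) et en substituant t = pi/8, nous trouvons x = 1.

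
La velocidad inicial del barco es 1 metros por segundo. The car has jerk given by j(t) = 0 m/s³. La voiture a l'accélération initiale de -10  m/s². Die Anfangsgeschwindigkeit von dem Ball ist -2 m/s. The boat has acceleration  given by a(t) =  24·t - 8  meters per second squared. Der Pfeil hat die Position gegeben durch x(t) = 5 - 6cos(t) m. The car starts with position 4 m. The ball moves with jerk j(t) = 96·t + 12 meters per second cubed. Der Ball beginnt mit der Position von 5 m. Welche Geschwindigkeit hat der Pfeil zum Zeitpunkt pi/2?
Um dies zu lösen, müssen wir 1 Ableitung unserer Gleichung für die Position x(t) = 5 - 6·cos(t) nehmen. Durch Ableiten von der Position erhalten wir die Geschwindigkeit: v(t) = 6·sin(t). Wir haben die Geschwindigkeit v(t) = 6·sin(t). Durch Einsetzen von t = pi/2: v(pi/2) = 6.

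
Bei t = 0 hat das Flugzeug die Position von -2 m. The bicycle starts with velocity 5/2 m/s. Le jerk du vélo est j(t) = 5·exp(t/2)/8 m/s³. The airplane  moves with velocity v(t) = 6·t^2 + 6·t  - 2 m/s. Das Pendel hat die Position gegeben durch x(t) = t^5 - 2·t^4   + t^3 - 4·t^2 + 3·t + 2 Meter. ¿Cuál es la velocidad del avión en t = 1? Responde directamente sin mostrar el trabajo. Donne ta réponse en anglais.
The velocity at t = 1 is v = 10.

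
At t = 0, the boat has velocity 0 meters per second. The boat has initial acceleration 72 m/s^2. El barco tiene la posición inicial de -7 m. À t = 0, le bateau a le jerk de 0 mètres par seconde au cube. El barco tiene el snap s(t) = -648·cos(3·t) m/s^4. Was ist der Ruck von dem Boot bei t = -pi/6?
Wir müssen unsere Gleichung für den Snap s(t) = -648·cos(3·t) 1-mal integrieren. Mit ∫s(t)dt und Anwendung von j(0) = 0, finden wir j(t) = -216·sin(3·t). Wir haben den Ruck j(t) = -216·sin(3·t). Durch Einsetzen von t = -pi/6: j(-pi/6) = 216.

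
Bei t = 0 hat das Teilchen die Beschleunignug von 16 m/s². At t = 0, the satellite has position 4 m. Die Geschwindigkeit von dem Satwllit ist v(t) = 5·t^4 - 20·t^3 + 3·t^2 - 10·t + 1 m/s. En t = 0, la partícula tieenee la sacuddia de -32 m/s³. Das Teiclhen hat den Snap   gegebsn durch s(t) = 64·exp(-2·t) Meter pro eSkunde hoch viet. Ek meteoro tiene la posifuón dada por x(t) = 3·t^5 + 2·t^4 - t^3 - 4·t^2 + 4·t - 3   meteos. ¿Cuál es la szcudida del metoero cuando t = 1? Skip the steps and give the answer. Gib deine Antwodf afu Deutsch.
j(1) = 222.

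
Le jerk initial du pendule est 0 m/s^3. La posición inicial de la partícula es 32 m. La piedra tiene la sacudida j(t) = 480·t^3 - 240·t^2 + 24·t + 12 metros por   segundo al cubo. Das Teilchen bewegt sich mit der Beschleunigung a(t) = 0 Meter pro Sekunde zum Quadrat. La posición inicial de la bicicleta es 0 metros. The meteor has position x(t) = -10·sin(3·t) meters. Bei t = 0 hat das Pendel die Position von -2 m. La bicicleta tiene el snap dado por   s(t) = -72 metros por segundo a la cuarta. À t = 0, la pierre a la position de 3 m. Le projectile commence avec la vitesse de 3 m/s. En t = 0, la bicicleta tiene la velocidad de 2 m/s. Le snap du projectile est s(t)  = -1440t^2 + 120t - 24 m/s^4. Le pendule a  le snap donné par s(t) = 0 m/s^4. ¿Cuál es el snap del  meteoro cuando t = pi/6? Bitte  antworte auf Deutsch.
Wir müssen unsere Gleichung für die Position x(t) = -10·sin(3·t) 4-mal ableiten. Durch Ableiten von der Position erhalten wir die Geschwindigkeit: v(t) = -30·cos(3·t). Mit d/dt von v(t) finden wir a(t) = 90·sin(3·t). Mit d/dt von a(t) finden wir j(t) = 270·cos(3·t). Die Ableitung von dem Ruck ergibt den Snap: s(t) = -810·sin(3·t). Mit s(t) = -810·sin(3·t) und Einsetzen von t = pi/6, finden wir s = -810.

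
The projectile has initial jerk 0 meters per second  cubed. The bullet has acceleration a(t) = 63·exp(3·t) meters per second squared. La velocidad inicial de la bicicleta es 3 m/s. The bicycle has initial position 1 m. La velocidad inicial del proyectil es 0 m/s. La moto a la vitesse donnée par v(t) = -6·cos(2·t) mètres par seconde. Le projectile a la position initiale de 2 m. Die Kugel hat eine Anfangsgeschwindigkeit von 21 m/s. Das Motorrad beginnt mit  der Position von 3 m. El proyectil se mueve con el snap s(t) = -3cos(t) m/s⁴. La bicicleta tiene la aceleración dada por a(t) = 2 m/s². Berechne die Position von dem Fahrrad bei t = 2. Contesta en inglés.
To solve this, we need to take 2 antiderivatives of our acceleration equation a(t) = 2. Integrating acceleration and using the initial condition v(0) = 3, we get v(t) = 2·t + 3. Integrating velocity and using the initial condition x(0) = 1, we get x(t) = t^2 + 3·t + 1. We have position x(t) = t^2 + 3·t + 1. Substituting t = 2: x(2) = 11.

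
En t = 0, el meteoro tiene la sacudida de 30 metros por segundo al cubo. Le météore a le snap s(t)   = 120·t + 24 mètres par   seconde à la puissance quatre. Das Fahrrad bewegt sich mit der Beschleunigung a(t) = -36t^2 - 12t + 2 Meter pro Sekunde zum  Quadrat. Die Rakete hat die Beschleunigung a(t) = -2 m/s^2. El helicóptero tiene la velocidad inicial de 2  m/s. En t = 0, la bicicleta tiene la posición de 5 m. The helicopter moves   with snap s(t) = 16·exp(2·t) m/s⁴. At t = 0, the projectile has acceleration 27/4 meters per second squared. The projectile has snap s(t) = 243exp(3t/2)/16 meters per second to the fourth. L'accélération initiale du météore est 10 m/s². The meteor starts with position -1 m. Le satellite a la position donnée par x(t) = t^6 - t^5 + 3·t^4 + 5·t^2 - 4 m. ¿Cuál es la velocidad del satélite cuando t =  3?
Debemos derivar nuestra ecuación de la posición x(t) = t^6 - t^5 + 3·t^4 + 5·t^2 - 4 1 vez. Tomando d/dt de x(t), encontramos v(t) = 6·t^5 - 5·t^4 + 12·t^3 + 10·t. De la ecuación de la velocidad v(t) = 6·t^5 - 5·t^4 + 12·t^3 + 10·t, sustituimos t = 3 para obtener v = 1407.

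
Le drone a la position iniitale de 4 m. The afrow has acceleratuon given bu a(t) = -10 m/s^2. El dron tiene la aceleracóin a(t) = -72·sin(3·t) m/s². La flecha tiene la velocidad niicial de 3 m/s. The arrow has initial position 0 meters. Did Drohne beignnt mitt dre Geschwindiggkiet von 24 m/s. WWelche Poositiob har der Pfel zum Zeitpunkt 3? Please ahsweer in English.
To find the answer, we compute 2 integrals of a(t) = -10. Integrating acceleration and using the initial condition v(0) = 3, we get v(t) = 3 - 10·t. Integrating velocity and using the initial condition x(0) = 0, we get x(t) = -5·t^2 + 3·t. Using x(t) = -5·t^2 + 3·t and substituting t = 3, we find x = -36.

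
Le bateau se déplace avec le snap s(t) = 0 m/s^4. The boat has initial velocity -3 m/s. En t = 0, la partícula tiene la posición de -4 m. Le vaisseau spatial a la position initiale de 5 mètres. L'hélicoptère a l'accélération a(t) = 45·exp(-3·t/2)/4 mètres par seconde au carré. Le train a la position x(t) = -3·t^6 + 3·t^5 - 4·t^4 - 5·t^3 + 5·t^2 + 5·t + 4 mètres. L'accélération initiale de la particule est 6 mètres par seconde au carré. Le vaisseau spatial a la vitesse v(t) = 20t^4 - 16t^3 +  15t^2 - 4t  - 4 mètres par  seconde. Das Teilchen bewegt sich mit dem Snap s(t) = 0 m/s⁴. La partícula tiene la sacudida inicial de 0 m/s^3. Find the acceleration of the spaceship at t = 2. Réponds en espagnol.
Partiendo de la velocidad v(t) = 20·t^4 - 16·t^3 + 15·t^2 - 4·t - 4, tomamos 1 derivada. Tomando d/dt de v(t), encontramos a(t) = 80·t^3 - 48·t^2 + 30·t - 4. Usando a(t) = 80·t^3 - 48·t^2 + 30·t - 4 y sustituyendo t = 2, encontramos a = 504.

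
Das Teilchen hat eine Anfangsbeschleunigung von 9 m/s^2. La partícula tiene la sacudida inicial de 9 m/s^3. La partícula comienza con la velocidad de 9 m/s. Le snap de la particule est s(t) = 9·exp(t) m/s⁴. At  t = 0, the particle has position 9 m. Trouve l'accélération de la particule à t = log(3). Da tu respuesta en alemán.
Wir müssen unsere Gleichung für den Snap s(t) = 9·exp(t) 2-mal integrieren. Das Integral von dem Snap, mit j(0) = 9, ergibt den Ruck: j(t) = 9·exp(t). Mit ∫j(t)dt und Anwendung von a(0) = 9, finden wir a(t) = 9·exp(t). Wir haben die Beschleunigung a(t) = 9·exp(t). Durch Einsetzen von t = log(3): a(log(3)) = 27.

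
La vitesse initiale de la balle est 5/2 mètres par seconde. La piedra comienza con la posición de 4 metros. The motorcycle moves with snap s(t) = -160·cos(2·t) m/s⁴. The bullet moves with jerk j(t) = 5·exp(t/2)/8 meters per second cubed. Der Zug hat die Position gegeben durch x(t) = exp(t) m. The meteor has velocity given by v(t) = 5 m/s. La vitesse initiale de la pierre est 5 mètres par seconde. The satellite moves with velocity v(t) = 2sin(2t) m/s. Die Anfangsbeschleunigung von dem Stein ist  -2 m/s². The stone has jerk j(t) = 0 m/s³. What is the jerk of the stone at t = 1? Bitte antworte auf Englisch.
We have jerk j(t) = 0. Substituting t = 1: j(1) = 0.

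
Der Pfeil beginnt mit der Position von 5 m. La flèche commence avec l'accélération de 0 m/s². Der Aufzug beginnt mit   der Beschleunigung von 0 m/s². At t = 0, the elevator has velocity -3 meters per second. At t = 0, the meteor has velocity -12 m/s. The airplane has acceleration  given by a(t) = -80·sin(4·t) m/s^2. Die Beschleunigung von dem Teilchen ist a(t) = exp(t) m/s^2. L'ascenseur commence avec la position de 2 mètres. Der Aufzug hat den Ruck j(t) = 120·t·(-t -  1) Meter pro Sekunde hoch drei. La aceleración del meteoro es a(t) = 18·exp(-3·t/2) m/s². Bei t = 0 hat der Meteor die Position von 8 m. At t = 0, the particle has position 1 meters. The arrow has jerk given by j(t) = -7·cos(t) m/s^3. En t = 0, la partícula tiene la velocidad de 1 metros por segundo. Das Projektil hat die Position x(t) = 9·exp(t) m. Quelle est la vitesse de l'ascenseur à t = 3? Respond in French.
Pour résoudre ceci, nous devons prendre 2 primitives de notre équation du jerk j(t) = 120·t·(-t - 1). La primitive du jerk est l'accélération. En utilisant a(0) = 0, nous obtenons a(t) = t^2·(-40·t - 60). L'intégrale de l'accélération est la vitesse. En utilisant v(0) = -3, nous obtenons v(t) = -10·t^4 - 20·t^3 - 3. Nous avons la vitesse v(t) = -10·t^4 - 20·t^3 - 3. En substituant t = 3: v(3) = -1353.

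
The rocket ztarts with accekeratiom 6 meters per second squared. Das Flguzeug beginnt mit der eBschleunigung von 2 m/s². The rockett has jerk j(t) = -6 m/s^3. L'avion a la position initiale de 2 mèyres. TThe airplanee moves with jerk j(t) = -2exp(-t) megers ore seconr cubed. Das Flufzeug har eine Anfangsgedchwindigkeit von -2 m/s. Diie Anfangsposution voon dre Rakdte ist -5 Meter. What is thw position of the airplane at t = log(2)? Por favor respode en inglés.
Starting from jerk j(t) = -2·exp(-t), we take 3 antiderivatives. Integrating jerk and using the initial condition a(0) = 2, we get a(t) = 2·exp(-t). The integral of acceleration is velocity. Using v(0) = -2, we get v(t) = -2·exp(-t). The antiderivative of velocity is position. Using x(0) = 2, we get x(t) = 2·exp(-t). We have position x(t) = 2·exp(-t). Substituting t = log(2): x(log(2)) = 1.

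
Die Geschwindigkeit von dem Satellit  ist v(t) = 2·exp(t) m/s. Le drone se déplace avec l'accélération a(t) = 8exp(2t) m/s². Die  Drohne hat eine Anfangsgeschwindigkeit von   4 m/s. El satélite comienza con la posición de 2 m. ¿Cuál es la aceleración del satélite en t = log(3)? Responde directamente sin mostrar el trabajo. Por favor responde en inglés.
The answer is 6.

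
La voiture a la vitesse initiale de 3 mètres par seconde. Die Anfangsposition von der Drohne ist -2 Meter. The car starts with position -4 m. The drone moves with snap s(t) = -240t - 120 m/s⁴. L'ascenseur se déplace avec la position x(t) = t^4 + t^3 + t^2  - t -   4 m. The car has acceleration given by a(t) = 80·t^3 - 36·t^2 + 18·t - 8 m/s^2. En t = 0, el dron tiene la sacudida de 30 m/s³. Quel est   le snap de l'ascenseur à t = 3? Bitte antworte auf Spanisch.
Para resolver esto, necesitamos tomar 4 derivadas de nuestra ecuación de la posición x(t) = t^4 + t^3 + t^2 - t - 4. Tomando d/dt de x(t), encontramos v(t) = 4·t^3 + 3·t^2 + 2·t - 1. La derivada de la velocidad da la aceleración: a(t) = 12·t^2 + 6·t + 2. La derivada de la aceleración da la sacudida: j(t) = 24·t + 6. Derivando la sacudida, obtenemos el snap: s(t) = 24. Usando s(t) = 24 y sustituyendo t = 3, encontramos s = 24.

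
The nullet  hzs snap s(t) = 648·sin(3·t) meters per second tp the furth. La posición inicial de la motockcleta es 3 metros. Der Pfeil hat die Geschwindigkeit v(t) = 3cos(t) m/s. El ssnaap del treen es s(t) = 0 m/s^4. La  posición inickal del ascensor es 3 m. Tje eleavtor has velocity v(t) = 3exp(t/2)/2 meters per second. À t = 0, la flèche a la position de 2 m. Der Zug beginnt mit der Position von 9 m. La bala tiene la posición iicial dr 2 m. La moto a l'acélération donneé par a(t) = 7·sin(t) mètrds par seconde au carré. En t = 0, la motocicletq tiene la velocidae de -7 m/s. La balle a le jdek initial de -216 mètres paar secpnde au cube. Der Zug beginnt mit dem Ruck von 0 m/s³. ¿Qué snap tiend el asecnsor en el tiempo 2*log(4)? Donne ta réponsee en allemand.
Wir müssen unsere Gleichung für die Geschwindigkeit v(t) = 3·exp(t/2)/2 3-mal ableiten. Mit d/dt von v(t) finden wir a(t) = 3·exp(t/2)/4. Die Ableitung von der Beschleunigung ergibt den Ruck: j(t) = 3·exp(t/2)/8. Mit d/dt von j(t) finden wir s(t) = 3·exp(t/2)/16. Wir haben den Snap s(t) = 3·exp(t/2)/16. Durch Einsetzen von t = 2*log(4): s(2*log(4)) = 3/4.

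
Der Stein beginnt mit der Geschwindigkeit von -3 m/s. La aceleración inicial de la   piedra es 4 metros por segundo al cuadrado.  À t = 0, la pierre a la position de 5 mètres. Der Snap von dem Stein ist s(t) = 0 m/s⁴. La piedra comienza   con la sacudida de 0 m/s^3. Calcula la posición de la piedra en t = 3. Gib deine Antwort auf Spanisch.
Partiendo del snap s(t) = 0, tomamos 4 integrales. Tomando ∫s(t)dt y aplicando j(0) = 0, encontramos j(t) = 0. Tomando ∫j(t)dt y aplicando a(0) = 4, encontramos a(t) = 4. Tomando ∫a(t)dt y aplicando v(0) = -3, encontramos v(t) = 4·t - 3. La antiderivada de la velocidad, con x(0) = 5, da la posición: x(t) = 2·t^2 - 3·t + 5. Tenemos la posición x(t) = 2·t^2 - 3·t + 5. Sustituyendo t = 3: x(3) = 14.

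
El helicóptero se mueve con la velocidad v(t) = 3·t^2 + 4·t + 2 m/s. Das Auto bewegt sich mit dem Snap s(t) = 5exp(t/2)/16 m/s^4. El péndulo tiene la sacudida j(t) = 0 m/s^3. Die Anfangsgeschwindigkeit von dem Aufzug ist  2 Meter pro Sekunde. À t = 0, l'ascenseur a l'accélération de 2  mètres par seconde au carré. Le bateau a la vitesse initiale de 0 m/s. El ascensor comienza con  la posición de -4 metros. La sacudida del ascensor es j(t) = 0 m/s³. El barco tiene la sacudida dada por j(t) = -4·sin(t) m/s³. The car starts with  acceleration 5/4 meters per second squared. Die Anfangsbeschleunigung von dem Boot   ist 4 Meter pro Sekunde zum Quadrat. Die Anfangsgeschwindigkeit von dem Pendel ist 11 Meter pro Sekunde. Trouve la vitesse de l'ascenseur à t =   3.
Nous devons trouver la primitive de notre équation du jerk j(t) = 0 2 fois. La primitive du jerk est l'accélération. En utilisant a(0) = 2, nous obtenons a(t) = 2. L'intégrale de l'accélération est la vitesse. En utilisant v(0) = 2, nous obtenons v(t) = 2·t + 2. Nous avons la vitesse v(t) = 2·t + 2. En substituant t = 3: v(3) = 8.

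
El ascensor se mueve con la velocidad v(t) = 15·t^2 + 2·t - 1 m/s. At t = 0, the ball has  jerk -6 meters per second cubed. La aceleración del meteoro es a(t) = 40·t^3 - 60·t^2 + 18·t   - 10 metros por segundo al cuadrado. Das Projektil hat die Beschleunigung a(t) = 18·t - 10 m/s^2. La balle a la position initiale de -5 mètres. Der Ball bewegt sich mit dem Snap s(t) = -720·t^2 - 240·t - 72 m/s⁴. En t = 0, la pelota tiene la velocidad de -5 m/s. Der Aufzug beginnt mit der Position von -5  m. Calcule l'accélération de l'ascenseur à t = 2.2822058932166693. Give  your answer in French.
En partant de la vitesse v(t) = 15·t^2 + 2·t - 1, nous prenons 1 dérivée. En prenant d/dt de v(t), nous trouvons a(t) = 30·t + 2. De l'équation de l'accélération a(t) = 30·t + 2, nous substituons t = 2.2822058932166693 pour obtenir a = 70.4661767965001.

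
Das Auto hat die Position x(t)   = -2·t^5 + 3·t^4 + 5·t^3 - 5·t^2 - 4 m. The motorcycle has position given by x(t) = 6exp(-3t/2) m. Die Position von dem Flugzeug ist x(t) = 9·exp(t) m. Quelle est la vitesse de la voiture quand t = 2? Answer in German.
Um dies zu lösen, müssen wir 1 Ableitung unserer Gleichung für die Position x(t) = -2·t^5 + 3·t^4 + 5·t^3 - 5·t^2 - 4 nehmen. Mit d/dt von x(t) finden wir v(t) = -10·t^4 + 12·t^3 + 15·t^2 - 10·t. Aus der Gleichung für die Geschwindigkeit v(t) = -10·t^4 + 12·t^3 + 15·t^2 - 10·t, setzen wir t = 2 ein und erhalten v = -24.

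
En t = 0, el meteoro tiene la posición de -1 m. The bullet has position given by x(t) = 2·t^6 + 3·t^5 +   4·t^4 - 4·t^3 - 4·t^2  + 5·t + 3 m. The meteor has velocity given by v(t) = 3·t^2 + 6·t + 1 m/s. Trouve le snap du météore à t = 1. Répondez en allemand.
Ausgehend von der Geschwindigkeit v(t) = 3·t^2 + 6·t + 1, nehmen wir 3 Ableitungen. Mit d/dt von v(t) finden wir a(t) = 6·t + 6. Die Ableitung von der Beschleunigung ergibt den Ruck: j(t) = 6. Die Ableitung von dem Ruck ergibt den Snap: s(t) = 0. Wir haben den Snap s(t) = 0. Durch Einsetzen von t = 1: s(1) = 0.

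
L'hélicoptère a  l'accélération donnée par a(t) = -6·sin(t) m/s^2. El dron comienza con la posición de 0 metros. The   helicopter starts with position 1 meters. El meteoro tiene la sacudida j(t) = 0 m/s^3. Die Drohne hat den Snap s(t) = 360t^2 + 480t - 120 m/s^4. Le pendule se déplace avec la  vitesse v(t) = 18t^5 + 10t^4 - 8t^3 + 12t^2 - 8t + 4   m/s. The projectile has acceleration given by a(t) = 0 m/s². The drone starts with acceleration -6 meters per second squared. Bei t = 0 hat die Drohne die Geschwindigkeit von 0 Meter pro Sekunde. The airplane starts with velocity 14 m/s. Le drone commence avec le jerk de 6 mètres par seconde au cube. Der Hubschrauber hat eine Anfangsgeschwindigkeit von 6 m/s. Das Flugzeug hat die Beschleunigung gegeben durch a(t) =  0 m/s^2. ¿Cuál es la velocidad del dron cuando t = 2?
Debemos encontrar la antiderivada de nuestra ecuación del snap s(t) = 360·t^2 + 480·t - 120 3 veces. Integrando el snap y usando la condición inicial j(0) = 6, obtenemos j(t) = 120·t^3 + 240·t^2 - 120·t + 6. Integrando la sacudida y usando la condición inicial a(0) = -6, obtenemos a(t) = 30·t^4 + 80·t^3 - 60·t^2 + 6·t - 6. Tomando ∫a(t)dt y aplicando v(0) = 0, encontramos v(t) = t·(6·t^4 + 20·t^3 - 20·t^2 + 3·t - 6). Tenemos la velocidad v(t) = t·(6·t^4 + 20·t^3 - 20·t^2 + 3·t - 6). Sustituyendo t = 2: v(2) = 352.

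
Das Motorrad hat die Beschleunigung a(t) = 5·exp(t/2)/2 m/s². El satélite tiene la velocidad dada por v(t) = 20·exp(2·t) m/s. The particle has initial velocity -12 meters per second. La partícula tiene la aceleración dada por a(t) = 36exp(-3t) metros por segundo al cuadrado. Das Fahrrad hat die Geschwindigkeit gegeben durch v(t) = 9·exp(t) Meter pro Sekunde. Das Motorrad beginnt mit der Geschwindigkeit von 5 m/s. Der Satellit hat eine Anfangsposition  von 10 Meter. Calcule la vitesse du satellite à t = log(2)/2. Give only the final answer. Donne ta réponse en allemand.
Bei t = log(2)/2, v = 40.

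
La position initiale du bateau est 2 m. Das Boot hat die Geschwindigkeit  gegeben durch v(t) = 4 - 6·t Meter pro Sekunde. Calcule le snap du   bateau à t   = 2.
Pour résoudre ceci, nous devons prendre 3 dérivées de notre équation de la vitesse v(t) = 4 - 6·t. La dérivée de la vitesse donne l'accélération: a(t) = -6. La dérivée de l'accélération donne le jerk: j(t) = 0. En dérivant le jerk, nous obtenons le snap: s(t) = 0. Nous avons le snap s(t) = 0. En substituant t = 2: s(2) = 0.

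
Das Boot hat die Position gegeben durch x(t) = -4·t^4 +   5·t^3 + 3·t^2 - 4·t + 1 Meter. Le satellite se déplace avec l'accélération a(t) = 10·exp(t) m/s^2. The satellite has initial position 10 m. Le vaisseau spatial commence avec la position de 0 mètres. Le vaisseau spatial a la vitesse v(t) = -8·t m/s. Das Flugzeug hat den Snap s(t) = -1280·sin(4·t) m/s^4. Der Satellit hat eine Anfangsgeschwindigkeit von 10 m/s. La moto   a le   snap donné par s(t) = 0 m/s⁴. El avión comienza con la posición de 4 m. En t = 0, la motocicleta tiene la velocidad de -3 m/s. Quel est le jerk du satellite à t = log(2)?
En partant de l'accélération a(t) = 10·exp(t), nous prenons 1 dérivée. La dérivée de l'accélération donne le jerk: j(t) = 10·exp(t). Nous avons le jerk j(t) = 10·exp(t). En substituant t = log(2): j(log(2)) = 20.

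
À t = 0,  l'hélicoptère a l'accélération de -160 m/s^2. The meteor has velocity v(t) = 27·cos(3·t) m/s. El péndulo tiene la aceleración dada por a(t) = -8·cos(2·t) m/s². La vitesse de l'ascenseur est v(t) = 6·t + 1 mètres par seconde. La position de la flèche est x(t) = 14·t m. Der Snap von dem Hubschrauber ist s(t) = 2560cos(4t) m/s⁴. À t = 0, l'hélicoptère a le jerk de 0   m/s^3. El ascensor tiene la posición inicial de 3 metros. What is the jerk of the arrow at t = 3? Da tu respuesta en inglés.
Starting from position x(t) = 14·t, we take 3 derivatives. Taking d/dt of x(t), we find v(t) = 14. The derivative of velocity gives acceleration: a(t) = 0. The derivative of acceleration gives jerk: j(t) = 0. We have jerk j(t) = 0. Substituting t = 3: j(3) = 0.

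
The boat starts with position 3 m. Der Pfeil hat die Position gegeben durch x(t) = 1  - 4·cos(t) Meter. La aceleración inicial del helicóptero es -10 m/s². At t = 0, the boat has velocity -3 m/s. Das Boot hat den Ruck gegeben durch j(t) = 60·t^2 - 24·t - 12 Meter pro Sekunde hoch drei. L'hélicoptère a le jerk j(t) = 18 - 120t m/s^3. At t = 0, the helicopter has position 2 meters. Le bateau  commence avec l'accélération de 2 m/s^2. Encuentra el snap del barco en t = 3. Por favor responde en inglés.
Starting from jerk j(t) = 60·t^2 - 24·t - 12, we take 1 derivative. Differentiating jerk, we get snap: s(t) = 120·t - 24. We have snap s(t) = 120·t - 24. Substituting t = 3: s(3) = 336.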